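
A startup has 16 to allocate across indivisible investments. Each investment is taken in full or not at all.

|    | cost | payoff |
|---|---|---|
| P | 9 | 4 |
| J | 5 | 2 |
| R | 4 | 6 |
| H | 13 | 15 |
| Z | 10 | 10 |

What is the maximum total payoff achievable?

Allowing fractional choices, the relaxed optimum would be about 19.8, but investments are indivisible.
H: cost 13 ≤ 16, payoff 15.
R + Z: cost 4 + 10 = 14 ≤ 16, payoff 6 + 10 = 16.
Best is R and Z with total payoff 16.

16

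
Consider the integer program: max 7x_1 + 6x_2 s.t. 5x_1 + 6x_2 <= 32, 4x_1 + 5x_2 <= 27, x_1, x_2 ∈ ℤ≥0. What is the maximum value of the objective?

42

Relaxing integrality, the LP optimum is 44.80 at (x_1,x_2) = (6.4, 0), which is not an integer point.
(x_1,x_2)=(6,0): 5·6+6·0=30≤32, 4·6+5·0=24≤27, objective 42.
(x_1,x_2)=(5,1): 5·5+6·1=31≤32, 4·5+5·1=25≤27, objective 41.
(x_1,x_2)=(5,0): 5·5+6·0=25≤32, 4·5+5·0=20≤27, objective 35.
The best lattice point is (6,0), giving 42.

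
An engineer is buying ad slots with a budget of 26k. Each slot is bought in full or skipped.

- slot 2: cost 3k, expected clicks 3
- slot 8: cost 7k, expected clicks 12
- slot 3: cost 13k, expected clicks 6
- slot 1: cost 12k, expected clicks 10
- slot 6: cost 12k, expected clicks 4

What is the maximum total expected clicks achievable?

25

Allowing fractional choices, the relaxed optimum would be about 26.8, but ad slots are indivisible.
slot 2 + slot 8 + slot 3: cost 3 + 7 + 13 = 23 ≤ 26, expected clicks 3 + 12 + 6 = 21.
slot 8 + slot 1: cost 7 + 12 = 19 ≤ 26, expected clicks 12 + 10 = 22.
slot 2 + slot 8 + slot 1: cost 3 + 7 + 12 = 22 ≤ 26, expected clicks 3 + 12 + 10 = 25.
Best is slot 2, slot 8, and slot 1 with total expected clicks 25.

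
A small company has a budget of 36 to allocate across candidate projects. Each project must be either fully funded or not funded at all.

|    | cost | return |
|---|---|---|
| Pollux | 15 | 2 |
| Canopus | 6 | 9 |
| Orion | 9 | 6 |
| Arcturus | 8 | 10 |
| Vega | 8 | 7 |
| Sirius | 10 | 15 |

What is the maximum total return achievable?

Treat it as a binary knapsack problem.
Take Canopus, Arcturus, Vega, and Sirius: cost 6 + 8 + 8 + 10 = 32 ≤ 36, return 9 + 10 + 7 + 15 = 41.
No other feasible combination does better.

41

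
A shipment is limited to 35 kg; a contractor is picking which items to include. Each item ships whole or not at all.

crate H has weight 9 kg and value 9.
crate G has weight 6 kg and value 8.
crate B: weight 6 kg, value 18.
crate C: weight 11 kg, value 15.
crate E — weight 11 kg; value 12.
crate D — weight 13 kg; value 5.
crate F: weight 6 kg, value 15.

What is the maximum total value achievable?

Treat it as a binary knapsack problem.
Take crate B, crate C, crate E, and crate F: weight 6 + 11 + 11 + 6 = 34 ≤ 35, value 18 + 15 + 12 + 15 = 60.
No other feasible combination does better.

60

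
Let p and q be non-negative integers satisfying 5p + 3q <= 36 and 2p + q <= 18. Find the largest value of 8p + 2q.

56

Relaxing integrality, the LP optimum is 57.60 at (p,q) = (7.2, 0), which is not an integer point.
(p,q)=(7,0): 5·7+3·0=35≤36, 2·7+1·0=14≤18, objective 56.
(p,q)=(6,1): 5·6+3·1=33≤36, 2·6+1·1=13≤18, objective 50.
(p,q)=(6,0): 5·6+3·0=30≤36, 2·6+1·0=12≤18, objective 48.
No feasible integer point exceeds 56.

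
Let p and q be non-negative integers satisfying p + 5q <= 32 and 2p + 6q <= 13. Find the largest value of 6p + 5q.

The continuous relaxation peaks at (6.5, 0) with value 39.00; rounding to a feasible lattice point costs some objective.
(p,q)=(6,0): 1·6+5·0=6≤32, 2·6+6·0=12≤13, objective 36.
(p,q)=(5,0): 1·5+5·0=5≤32, 2·5+6·0=10≤13, objective 30.
Maximum is 36 at (p,q)=(6,0).

36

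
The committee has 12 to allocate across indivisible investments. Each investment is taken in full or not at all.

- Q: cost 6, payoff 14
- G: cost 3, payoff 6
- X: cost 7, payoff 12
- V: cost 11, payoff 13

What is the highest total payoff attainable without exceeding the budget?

20

G + X: cost 3 + 7 = 10 ≤ 12, payoff 6 + 12 = 18.
Q + G: cost 6 + 3 = 9 ≤ 12, payoff 14 + 6 = 20.
Q: cost 6 ≤ 12, payoff 14.
Best is Q and G with total payoff 20.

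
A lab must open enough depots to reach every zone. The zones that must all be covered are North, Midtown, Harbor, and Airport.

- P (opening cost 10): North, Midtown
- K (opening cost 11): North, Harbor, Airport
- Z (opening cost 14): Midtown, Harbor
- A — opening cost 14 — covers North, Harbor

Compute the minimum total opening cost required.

21

Choose P and K: together they cover North, Midtown, Harbor, Airport — every zone.
Total opening cost: 10 + 11 = 21.
No cover costs less than 21.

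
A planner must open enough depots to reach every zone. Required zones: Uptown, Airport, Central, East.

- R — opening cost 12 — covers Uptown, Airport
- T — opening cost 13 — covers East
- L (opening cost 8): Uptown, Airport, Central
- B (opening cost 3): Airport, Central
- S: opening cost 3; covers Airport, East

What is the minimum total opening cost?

The greedy cost-per-new-zone heuristic would pick B, S, and L for 14, but a cheaper cover exists.
Choose L and S: together they cover Uptown, Airport, Central, East — every zone.
Total opening cost: 8 + 3 = 11.
No cover costs less than 11.

11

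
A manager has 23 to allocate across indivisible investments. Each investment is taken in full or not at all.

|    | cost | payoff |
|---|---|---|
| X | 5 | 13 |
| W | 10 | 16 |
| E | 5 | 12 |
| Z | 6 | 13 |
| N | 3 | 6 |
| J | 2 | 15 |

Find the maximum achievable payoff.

59

Take X, E, Z, N, and J: cost 5 + 5 + 6 + 3 + 2 = 21 ≤ 23, payoff 13 + 12 + 13 + 6 + 15 = 59.
No other feasible combination does better.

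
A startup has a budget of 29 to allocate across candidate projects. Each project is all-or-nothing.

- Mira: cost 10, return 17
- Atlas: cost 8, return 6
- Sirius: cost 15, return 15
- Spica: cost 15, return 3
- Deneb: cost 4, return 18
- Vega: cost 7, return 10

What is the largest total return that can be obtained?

Take Mira, Atlas, Deneb, and Vega: cost 10 + 8 + 4 + 7 = 29 ≤ 29, return 17 + 6 + 18 + 10 = 51.
No other feasible combination does better.

51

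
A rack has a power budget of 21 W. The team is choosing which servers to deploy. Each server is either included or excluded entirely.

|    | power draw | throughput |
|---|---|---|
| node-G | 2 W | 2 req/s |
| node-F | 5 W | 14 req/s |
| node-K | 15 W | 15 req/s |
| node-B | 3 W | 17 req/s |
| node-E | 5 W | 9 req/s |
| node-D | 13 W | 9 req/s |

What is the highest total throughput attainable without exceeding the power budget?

42

This is a 0-1 knapsack instance.
node-F + node-B + node-D: power draw 5 + 3 + 13 = 21 ≤ 21, throughput 14 + 17 + 9 = 40.
node-G + node-F + node-B + node-E: power draw 2 + 5 + 3 + 5 = 15 ≤ 21, throughput 2 + 14 + 17 + 9 = 42.
node-F + node-B + node-E: power draw 5 + 3 + 5 = 13 ≤ 21, throughput 14 + 17 + 9 = 40.
Best is node-G, node-F, node-B, and node-E with total throughput 42.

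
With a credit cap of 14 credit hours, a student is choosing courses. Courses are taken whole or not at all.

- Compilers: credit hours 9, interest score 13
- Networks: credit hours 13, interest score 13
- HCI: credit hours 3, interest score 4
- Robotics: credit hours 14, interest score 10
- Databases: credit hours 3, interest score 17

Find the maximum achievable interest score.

30

Take Compilers and Databases: credit hours 9 + 3 = 12 ≤ 14, interest score 13 + 17 = 30.
No other feasible combination does better.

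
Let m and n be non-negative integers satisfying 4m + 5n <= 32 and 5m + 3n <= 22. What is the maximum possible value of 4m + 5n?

(m,n)=(0,6): 4·0+5·6=30≤32, 5·0+3·6=18≤22, objective 30.
(m,n)=(1,5): 4·1+5·5=29≤32, 5·1+3·5=20≤22, objective 29.
(m,n)=(0,5): 4·0+5·5=25≤32, 5·0+3·5=15≤22, objective 25.
The best lattice point is (0,6), giving 30.

30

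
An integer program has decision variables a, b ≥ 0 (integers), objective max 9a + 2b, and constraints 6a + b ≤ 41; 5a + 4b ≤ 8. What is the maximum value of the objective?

9

(a,b)=(1,0): 6·1+1·0=6≤41, 5·1+4·0=5≤8, objective 9.
(a,b)=(0,1): 6·0+1·1=1≤41, 5·0+4·1=4≤8, objective 2.
(a,b)=(0,0): 6·0+1·0=0≤41, 5·0+4·0=0≤8, objective 0.
No feasible integer point exceeds 9.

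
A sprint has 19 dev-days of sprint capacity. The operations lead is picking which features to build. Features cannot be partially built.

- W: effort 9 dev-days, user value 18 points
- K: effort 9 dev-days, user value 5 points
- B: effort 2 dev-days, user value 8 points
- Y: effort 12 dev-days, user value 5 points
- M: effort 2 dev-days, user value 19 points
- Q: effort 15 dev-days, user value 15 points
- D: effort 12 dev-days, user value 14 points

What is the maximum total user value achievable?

Allowing fractional choices, the relaxed optimum would be about 52.0, but features are indivisible.
W + B + M: effort 9 + 2 + 2 = 13 ≤ 19, user value 18 + 8 + 19 = 45.
B + M + Q: effort 2 + 2 + 15 = 19 ≤ 19, user value 8 + 19 + 15 = 42.
Best is W, B, and M with total user value 45.

45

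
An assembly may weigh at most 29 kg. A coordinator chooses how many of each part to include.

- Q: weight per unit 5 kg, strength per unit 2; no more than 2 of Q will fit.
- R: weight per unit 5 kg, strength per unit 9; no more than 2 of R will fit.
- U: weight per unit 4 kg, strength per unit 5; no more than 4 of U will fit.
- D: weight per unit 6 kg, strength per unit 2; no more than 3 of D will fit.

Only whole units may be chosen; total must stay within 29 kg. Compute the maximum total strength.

38

This is a bounded integer knapsack.
R has the best ratio (9/5); taking only R gives at most 2×9 = 18 (stopped by the supply cap of 2).
Mixing does better — 2×R and 4×U: weight 26 ≤ 29, strength 2·9 + 4·5 = 38.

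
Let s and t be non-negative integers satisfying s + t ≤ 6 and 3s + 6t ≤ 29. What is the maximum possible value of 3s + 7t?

(s,t)=(1,4): 1·1+1·4=5≤6, 3·1+6·4=27≤29, objective 31.
(s,t)=(0,4): 1·0+1·4=4≤6, 3·0+6·4=24≤29, objective 28.
(s,t)=(2,3): 1·2+1·3=5≤6, 3·2+6·3=24≤29, objective 27.
Maximum is 31 at (s,t)=(1,4).

31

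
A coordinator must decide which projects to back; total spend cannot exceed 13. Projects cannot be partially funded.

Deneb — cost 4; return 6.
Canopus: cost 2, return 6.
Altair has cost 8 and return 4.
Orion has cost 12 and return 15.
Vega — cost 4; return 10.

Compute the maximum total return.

22

Allowing fractional choices, the relaxed optimum would be about 25.8, but projects are indivisible.
Deneb + Canopus + Vega: cost 4 + 2 + 4 = 10 ≤ 13, return 6 + 6 + 10 = 22.
Canopus + Vega: cost 2 + 4 = 6 ≤ 13, return 6 + 10 = 16.
Best is Deneb, Canopus, and Vega with total return 22.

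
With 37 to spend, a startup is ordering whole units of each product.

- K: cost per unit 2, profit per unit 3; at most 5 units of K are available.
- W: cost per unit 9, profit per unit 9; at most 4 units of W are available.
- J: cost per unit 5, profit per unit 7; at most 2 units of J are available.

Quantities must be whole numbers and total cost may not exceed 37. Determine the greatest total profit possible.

This is a bounded integer knapsack.
K has the best ratio (3/2); taking only K gives at most 5×3 = 15 (stopped by the supply cap of 5).
Mixing does better — 4×K, 2×W, and 2×J: cost 36 ≤ 37, profit 4·3 + 2·9 + 2·7 = 44.

44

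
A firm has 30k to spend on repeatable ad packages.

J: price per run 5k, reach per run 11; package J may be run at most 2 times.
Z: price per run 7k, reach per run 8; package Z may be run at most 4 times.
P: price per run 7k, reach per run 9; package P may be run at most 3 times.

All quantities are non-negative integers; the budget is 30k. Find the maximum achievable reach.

40

This is a bounded integer knapsack.
J has the best ratio (11/5); taking only J gives at most 2×11 = 22 (stopped by the supply cap of 2).
Mixing does better — 2×J and 2×P: price 24 ≤ 30, reach 2·11 + 2·9 = 40.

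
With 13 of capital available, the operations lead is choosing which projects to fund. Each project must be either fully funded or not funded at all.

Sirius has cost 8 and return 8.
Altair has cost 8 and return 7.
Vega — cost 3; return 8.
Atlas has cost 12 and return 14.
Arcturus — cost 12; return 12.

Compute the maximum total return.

16

This is a 0-1 knapsack instance.
Take Sirius and Vega: cost 8 + 3 = 11 ≤ 13, return 8 + 8 = 16.
No other feasible combination does better.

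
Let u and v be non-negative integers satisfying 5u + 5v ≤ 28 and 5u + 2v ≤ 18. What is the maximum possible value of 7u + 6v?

32

The continuous relaxation peaks at (2.27, 3.33) with value 35.87; rounding to a feasible lattice point costs some objective.
(u,v)=(2,3): 5·2+5·3=25≤28, 5·2+2·3=16≤18, objective 32.
(u,v)=(1,4): 5·1+5·4=25≤28, 5·1+2·4=13≤18, objective 31.
The best lattice point is (2,3), giving 32.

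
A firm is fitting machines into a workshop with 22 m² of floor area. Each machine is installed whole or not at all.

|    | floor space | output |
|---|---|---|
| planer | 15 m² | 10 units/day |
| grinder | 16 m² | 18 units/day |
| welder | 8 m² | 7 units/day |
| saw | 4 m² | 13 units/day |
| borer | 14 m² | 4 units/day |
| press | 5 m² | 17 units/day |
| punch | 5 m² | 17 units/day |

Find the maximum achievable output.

54

Treat it as a binary knapsack problem.
welder + saw + press + punch: floor space 8 + 4 + 5 + 5 = 22 ≤ 22, output 7 + 13 + 17 + 17 = 54.
saw + press + punch: floor space 4 + 5 + 5 = 14 ≤ 22, output 13 + 17 + 17 = 47.
welder + press + punch: floor space 8 + 5 + 5 = 18 ≤ 22, output 7 + 17 + 17 = 41.
Best is welder, saw, press, and punch with total output 54.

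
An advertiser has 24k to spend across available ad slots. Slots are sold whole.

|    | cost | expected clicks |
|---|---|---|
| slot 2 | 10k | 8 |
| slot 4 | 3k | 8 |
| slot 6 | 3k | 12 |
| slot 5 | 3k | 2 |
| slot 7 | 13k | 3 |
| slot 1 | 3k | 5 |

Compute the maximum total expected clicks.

35

Take slot 2, slot 4, slot 6, slot 5, and slot 1: cost 10 + 3 + 3 + 3 + 3 = 22 ≤ 24, expected clicks 8 + 8 + 12 + 2 + 5 = 35.
No other feasible combination does better.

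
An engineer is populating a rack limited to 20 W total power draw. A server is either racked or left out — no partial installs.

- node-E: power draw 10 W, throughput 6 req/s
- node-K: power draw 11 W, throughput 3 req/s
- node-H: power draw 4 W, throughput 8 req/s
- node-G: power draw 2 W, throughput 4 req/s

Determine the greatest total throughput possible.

18

node-E + node-H + node-G: power draw 10 + 4 + 2 = 16 ≤ 20, throughput 6 + 8 + 4 = 18.
node-K + node-H + node-G: power draw 11 + 4 + 2 = 17 ≤ 20, throughput 3 + 8 + 4 = 15.
Best is node-E, node-H, and node-G with total throughput 18.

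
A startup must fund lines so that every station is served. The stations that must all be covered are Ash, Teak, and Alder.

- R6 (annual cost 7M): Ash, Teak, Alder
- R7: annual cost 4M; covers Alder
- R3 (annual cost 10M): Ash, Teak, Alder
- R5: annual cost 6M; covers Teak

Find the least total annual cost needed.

7

This is an integer covering problem.
R6 alone covers Ash, Teak, Alder — every station.
Total annual cost: 7.
No cover costs less than 7.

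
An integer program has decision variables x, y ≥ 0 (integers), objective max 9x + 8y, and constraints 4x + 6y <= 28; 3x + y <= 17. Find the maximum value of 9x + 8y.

(x,y)=(5,1): 4·5+6·1=26≤28, 3·5+1·1=16≤17, objective 53.
(x,y)=(4,2): 4·4+6·2=28≤28, 3·4+1·2=14≤17, objective 52.
(x,y)=(5,0): 4·5+6·0=20≤28, 3·5+1·0=15≤17, objective 45.
(x,y)=(4,1): 4·4+6·1=22≤28, 3·4+1·1=13≤17, objective 44.
No feasible integer point exceeds 53.

53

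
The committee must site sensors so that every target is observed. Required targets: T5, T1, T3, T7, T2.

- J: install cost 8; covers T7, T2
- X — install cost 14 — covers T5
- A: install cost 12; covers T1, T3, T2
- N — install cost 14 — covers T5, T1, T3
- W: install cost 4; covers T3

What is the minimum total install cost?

This is an integer covering problem.
The greedy cost-per-new-target heuristic would pick J, W, and N for 26, but a cheaper cover exists.
Choose J and N: together they cover T5, T1, T3, T7, T2 — every target.
Total install cost: 8 + 14 = 22.
No cover costs less than 22.

22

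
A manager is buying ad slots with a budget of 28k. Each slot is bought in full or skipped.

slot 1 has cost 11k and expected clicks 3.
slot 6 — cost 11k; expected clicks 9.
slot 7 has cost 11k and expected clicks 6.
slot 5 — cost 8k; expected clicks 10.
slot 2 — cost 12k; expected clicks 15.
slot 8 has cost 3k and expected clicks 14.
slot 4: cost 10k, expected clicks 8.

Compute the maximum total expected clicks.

39

Take slot 5, slot 2, and slot 8: cost 8 + 12 + 3 = 23 ≤ 28, expected clicks 10 + 15 + 14 = 39.
No other feasible combination does better.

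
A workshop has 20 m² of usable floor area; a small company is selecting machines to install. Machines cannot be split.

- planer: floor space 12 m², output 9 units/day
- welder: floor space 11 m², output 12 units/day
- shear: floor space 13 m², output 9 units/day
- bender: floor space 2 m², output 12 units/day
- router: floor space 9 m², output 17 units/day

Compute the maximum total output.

29

welder + bender: floor space 11 + 2 = 13 ≤ 20, output 12 + 12 = 24.
bender + router: floor space 2 + 9 = 11 ≤ 20, output 12 + 17 = 29.
welder + router: floor space 11 + 9 = 20 ≤ 20, output 12 + 17 = 29.
The maximum output is 29; one optimal choice is bender and router.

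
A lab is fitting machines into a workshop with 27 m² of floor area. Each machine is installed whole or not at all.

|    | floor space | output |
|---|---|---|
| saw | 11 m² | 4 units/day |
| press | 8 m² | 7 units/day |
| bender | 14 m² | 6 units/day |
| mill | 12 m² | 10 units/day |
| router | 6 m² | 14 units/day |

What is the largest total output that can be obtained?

Take press, mill, and router: floor space 8 + 12 + 6 = 26 ≤ 27, output 7 + 10 + 14 = 31.
No other feasible combination does better.

31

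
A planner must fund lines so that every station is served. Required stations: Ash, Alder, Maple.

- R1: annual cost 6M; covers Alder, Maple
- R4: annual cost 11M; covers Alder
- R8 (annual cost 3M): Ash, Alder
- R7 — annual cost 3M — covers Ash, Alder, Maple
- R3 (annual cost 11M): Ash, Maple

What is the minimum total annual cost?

This is an integer covering problem.
R7 alone covers Ash, Alder, Maple — every station.
Total annual cost: 3.
No cover costs less than 3.

3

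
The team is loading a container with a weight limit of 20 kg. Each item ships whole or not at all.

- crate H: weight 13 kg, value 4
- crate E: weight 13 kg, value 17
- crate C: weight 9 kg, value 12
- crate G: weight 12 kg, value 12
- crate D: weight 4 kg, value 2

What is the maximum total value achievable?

crate E + crate D: weight 13 + 4 = 17 ≤ 20, value 17 + 2 = 19.
crate E: weight 13 ≤ 20, value 17.
crate C + crate D: weight 9 + 4 = 13 ≤ 20, value 12 + 2 = 14.
Best is crate E and crate D with total value 19.

19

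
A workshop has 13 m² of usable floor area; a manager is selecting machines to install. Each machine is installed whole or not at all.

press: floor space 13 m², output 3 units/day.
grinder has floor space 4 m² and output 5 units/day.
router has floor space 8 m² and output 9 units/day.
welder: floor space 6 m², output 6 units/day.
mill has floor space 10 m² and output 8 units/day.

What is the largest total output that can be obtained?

Treat it as a binary knapsack problem.
Take grinder and router: floor space 4 + 8 = 12 ≤ 13, output 5 + 9 = 14.
No other feasible combination does better.

14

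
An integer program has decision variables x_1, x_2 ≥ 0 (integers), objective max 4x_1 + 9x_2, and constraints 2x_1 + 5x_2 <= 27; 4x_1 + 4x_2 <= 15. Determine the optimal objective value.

The continuous relaxation peaks at (0, 3.75) with value 33.75; rounding to a feasible lattice point costs some objective.
(x_1,x_2)=(0,3) is feasible, giving 27.
(x_1,x_2)=(1,2) is feasible, giving 22.
(x_1,x_2)=(0,2) is feasible, giving 18.
Maximum is 27 at (x_1,x_2)=(0,3).

27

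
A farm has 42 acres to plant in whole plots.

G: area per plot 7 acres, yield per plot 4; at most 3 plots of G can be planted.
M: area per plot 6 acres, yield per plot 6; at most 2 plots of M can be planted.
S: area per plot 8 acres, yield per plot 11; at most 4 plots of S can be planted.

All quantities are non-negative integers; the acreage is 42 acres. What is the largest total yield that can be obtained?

Take 1×M and 4×S: area 38 ≤ 42, yield 1·6 + 4·11 = 50.
S has the best ratio (11/8) and is taken to its limit of 4; remaining capacity is filled optimally with the others.

50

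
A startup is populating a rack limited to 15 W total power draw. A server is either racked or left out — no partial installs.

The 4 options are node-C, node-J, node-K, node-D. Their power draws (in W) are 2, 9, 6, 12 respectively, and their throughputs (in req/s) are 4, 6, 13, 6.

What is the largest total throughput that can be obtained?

node-C + node-K: power draw 2 + 6 = 8 ≤ 15, throughput 4 + 13 = 17.
node-J + node-K: power draw 9 + 6 = 15 ≤ 15, throughput 6 + 13 = 19.
Best is node-J and node-K with total throughput 19.

19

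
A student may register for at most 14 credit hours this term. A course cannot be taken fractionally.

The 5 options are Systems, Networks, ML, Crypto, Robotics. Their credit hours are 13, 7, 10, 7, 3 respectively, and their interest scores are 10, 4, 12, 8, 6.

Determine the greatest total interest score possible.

18

Treat it as a binary knapsack problem.
Take ML and Robotics: credit hours 10 + 3 = 13 ≤ 14, interest score 12 + 6 = 18.
No other feasible combination does better.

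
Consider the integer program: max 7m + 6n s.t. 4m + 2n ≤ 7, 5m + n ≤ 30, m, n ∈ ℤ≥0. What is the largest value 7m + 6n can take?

(m,n)=(0,3) is feasible, giving 18.
(m,n)=(0,2) is feasible, giving 12.
The best lattice point is (0,3), giving 18.

18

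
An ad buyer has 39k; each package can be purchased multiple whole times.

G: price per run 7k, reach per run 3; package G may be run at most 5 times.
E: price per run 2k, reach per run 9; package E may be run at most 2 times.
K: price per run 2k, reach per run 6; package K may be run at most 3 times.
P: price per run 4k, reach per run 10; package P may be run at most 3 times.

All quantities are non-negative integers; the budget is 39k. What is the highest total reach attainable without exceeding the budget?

72

Take 2×G, 2×E, 3×K, and 3×P: price 36 ≤ 39, reach 2·3 + 2·9 + 3·6 + 3·10 = 72.
E has the best ratio (9/2) and is taken to its limit of 2; remaining capacity is filled optimally with the others.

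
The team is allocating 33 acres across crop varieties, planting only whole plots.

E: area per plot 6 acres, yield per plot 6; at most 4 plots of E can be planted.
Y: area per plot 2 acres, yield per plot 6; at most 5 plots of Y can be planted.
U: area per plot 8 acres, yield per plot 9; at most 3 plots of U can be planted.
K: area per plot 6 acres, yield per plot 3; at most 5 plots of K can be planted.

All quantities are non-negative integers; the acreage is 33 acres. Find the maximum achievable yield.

54

1×E, 5×Y, and 2×U: area 32 ≤ 33, yield 1·6 + 5·6 + 2·9 = 54.
4×Y and 3×U: area 32 ≤ 33, yield 4·6 + 3·9 = 51.
Best is 54.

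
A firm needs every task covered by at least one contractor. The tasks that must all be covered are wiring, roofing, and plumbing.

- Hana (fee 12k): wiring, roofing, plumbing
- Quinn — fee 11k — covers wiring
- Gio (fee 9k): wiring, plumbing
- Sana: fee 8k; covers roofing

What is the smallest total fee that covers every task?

Hana alone covers wiring, roofing, plumbing — every task.
Total fee: 12.

12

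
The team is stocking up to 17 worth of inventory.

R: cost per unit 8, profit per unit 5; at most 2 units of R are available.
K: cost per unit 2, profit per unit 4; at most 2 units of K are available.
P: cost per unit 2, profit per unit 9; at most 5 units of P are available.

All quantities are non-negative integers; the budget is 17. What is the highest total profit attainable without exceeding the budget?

Take 2×K and 5×P: cost 14 ≤ 17, profit 2·4 + 5·9 = 53.
P has the best ratio (9/2) and is taken to its limit of 5; remaining capacity is filled optimally with the others.

53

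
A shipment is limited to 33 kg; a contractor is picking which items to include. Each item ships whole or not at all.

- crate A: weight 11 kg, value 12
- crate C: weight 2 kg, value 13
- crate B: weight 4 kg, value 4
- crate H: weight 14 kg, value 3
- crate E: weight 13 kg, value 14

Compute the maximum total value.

43

Allowing fractional choices, the relaxed optimum would be about 43.6, but items are indivisible.
crate A + crate C + crate B + crate E: weight 11 + 2 + 4 + 13 = 30 ≤ 33, value 12 + 13 + 4 + 14 = 43.
crate A + crate C + crate E: weight 11 + 2 + 13 = 26 ≤ 33, value 12 + 13 + 14 = 39.
crate C + crate B + crate H + crate E: weight 2 + 4 + 14 + 13 = 33 ≤ 33, value 13 + 4 + 3 + 14 = 34.
Best is crate A, crate C, crate B, and crate E with total value 43.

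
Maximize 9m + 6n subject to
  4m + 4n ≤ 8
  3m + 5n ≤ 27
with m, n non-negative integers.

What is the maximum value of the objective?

18

(m,n)=(2,0): 4·2+4·0=8≤8, 3·2+5·0=6≤27, objective 18.
(m,n)=(1,1): 4·1+4·1=8≤8, 3·1+5·1=8≤27, objective 15.
(m,n)=(1,0): 4·1+4·0=4≤8, 3·1+5·0=3≤27, objective 9.
No feasible integer point exceeds 18.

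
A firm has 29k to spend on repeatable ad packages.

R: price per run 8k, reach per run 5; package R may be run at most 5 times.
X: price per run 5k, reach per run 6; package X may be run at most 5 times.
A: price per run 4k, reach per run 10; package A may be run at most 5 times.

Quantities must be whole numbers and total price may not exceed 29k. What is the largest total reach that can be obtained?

56

A has the best ratio (10/4); taking only A gives at most 5×10 = 50 (stopped by the supply cap of 5).
Mixing does better — 1×X and 5×A: price 25 ≤ 29, reach 1·6 + 5·10 = 56.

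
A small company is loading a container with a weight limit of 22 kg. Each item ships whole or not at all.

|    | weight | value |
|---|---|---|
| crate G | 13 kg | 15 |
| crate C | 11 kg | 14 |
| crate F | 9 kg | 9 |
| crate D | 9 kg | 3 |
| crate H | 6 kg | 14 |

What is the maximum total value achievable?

29

Allowing fractional choices, the relaxed optimum would be about 33.8, but items are indivisible.
crate G + crate H: weight 13 + 6 = 19 ≤ 22, value 15 + 14 = 29.
crate C + crate H: weight 11 + 6 = 17 ≤ 22, value 14 + 14 = 28.
Best is crate G and crate H with total value 29.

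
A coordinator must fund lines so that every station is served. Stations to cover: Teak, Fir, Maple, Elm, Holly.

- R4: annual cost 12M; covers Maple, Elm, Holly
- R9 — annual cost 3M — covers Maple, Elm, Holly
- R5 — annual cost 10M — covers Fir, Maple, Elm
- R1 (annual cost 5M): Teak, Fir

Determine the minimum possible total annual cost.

8

Choose R9 and R1: together they cover Teak, Fir, Maple, Elm, Holly — every station.
Total annual cost: 3 + 5 = 8.
No cover costs less than 8.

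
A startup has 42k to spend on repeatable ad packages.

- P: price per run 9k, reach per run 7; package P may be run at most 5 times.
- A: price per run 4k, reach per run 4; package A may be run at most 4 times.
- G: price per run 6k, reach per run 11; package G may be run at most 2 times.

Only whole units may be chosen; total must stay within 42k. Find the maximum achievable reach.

48

G has the best ratio (11/6); taking only G gives at most 2×11 = 22 (stopped by the supply cap of 2).
Mixing does better — 2×P, 3×A, and 2×G: price 42 ≤ 42, reach 2·7 + 3·4 + 2·11 = 48.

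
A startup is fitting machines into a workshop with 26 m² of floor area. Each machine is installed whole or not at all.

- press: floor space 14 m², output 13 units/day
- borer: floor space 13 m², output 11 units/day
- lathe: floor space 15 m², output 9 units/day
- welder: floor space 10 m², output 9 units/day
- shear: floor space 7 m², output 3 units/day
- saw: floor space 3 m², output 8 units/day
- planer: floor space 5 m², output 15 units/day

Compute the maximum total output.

36

Allowing fractional choices, the relaxed optimum would be about 39.6, but machines are indivisible.
press + saw + planer: floor space 14 + 3 + 5 = 22 ≤ 26, output 13 + 8 + 15 = 36.
welder + shear + saw + planer: floor space 10 + 7 + 3 + 5 = 25 ≤ 26, output 9 + 3 + 8 + 15 = 35.
Best is press, saw, and planer with total output 36.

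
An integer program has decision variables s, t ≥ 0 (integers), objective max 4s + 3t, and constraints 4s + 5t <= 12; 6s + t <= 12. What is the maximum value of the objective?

The continuous relaxation peaks at (1.85, 0.923) with value 10.15; rounding to a feasible lattice point costs some objective.
(s,t)=(2,0): 4·2+5·0=8≤12, 6·2+1·0=12≤12, objective 8.
(s,t)=(1,1): 4·1+5·1=9≤12, 6·1+1·1=7≤12, objective 7.
(s,t)=(1,0): 4·1+5·0=4≤12, 6·1+1·0=6≤12, objective 4.
Maximum is 8 at (s,t)=(2,0).

8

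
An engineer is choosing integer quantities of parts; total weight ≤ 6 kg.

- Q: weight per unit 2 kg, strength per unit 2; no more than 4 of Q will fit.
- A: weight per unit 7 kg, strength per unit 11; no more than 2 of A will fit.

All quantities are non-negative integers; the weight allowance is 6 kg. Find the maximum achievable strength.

6

3×Q: weight 6 ≤ 6, strength 3·2 = 6.
2×Q: weight 4 ≤ 6, strength 2·2 = 4.
Best is 6.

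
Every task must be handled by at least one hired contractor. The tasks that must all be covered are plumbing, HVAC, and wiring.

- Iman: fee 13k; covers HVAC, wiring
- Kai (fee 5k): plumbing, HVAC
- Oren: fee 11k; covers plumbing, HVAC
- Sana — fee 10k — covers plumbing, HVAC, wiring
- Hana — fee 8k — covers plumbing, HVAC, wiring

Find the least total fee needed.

The greedy cost-per-new-task heuristic would pick Kai and Hana for 13, but a cheaper cover exists.
Hana alone covers plumbing, HVAC, wiring — every task.
Total fee: 8.
No cover costs less than 8.

8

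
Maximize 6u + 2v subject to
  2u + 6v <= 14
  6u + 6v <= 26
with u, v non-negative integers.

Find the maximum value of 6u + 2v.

24

Relaxing integrality, the LP optimum is 26.00 at (u,v) = (4.33, 0), which is not an integer point.
(u,v)=(4,0): 2·4+6·0=8≤14, 6·4+6·0=24≤26, objective 24.
(u,v)=(3,1): 2·3+6·1=12≤14, 6·3+6·1=24≤26, objective 20.
(u,v)=(3,0): 2·3+6·0=6≤14, 6·3+6·0=18≤26, objective 18.
The best lattice point is (4,0), giving 24.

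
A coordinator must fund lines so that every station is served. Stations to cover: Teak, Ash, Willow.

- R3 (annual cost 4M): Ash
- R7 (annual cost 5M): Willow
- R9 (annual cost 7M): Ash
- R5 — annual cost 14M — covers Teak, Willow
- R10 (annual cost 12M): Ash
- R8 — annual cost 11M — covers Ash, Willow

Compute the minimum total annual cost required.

The greedy cost-per-new-station heuristic would pick R3, R7, and R5 for 23, but a cheaper cover exists.
Choose R3 and R5: together they cover Teak, Ash, Willow — every station.
Total annual cost: 4 + 14 = 18.
No cover costs less than 18.

18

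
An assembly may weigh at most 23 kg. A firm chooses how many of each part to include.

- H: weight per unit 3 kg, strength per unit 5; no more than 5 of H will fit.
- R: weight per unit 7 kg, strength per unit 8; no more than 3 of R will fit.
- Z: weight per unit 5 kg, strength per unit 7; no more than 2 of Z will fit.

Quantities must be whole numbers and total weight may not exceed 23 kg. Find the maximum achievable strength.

34

H has the best ratio (5/3); taking only H gives at most 5×5 = 25 (stopped by the supply cap of 5).
Mixing does better — 4×H and 2×Z: weight 22 ≤ 23, strength 4·5 + 2·7 = 34.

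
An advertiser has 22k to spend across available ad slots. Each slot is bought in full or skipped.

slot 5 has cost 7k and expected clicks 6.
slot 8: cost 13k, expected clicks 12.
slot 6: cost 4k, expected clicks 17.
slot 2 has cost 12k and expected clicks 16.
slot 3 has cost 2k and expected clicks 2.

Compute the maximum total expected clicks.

35

Take slot 6, slot 2, and slot 3: cost 4 + 12 + 2 = 18 ≤ 22, expected clicks 17 + 16 + 2 = 35.
No other feasible combination does better.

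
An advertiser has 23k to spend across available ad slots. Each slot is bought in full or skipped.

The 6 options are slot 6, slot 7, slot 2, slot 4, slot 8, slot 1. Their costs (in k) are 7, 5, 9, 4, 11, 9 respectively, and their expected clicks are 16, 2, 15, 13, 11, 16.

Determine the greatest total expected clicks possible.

45

This is a 0-1 knapsack instance.
slot 6 + slot 4 + slot 1: cost 7 + 4 + 9 = 20 ≤ 23, expected clicks 16 + 13 + 16 = 45.
slot 6 + slot 2 + slot 4: cost 7 + 9 + 4 = 20 ≤ 23, expected clicks 16 + 15 + 13 = 44.
Best is slot 6, slot 4, and slot 1 with total expected clicks 45.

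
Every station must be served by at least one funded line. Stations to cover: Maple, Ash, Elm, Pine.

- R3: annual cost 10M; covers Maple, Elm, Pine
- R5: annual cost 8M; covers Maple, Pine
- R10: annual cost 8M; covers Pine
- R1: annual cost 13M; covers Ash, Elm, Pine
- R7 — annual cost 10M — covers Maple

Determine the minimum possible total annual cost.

This is a weighted set-cover instance.
The greedy cost-per-new-station heuristic would pick R3 and R1 for 23, but a cheaper cover exists.
Choose R5 and R1: together they cover Maple, Ash, Elm, Pine — every station.
Total annual cost: 8 + 13 = 21.
No cover costs less than 21.

21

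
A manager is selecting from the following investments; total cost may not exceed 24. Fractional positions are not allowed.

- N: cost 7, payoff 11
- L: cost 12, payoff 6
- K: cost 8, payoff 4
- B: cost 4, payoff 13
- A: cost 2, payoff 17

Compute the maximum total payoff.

45

Take N, K, B, and A: cost 7 + 8 + 4 + 2 = 21 ≤ 24, payoff 11 + 4 + 13 + 17 = 45.
No other feasible combination does better.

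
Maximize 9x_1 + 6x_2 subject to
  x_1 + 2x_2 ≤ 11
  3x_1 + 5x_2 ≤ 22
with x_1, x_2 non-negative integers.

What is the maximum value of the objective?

(x_1,x_2)=(7,0): 1·7+2·0=7≤11, 3·7+5·0=21≤22, objective 63.
(x_1,x_2)=(6,0): 1·6+2·0=6≤11, 3·6+5·0=18≤22, objective 54.
Maximum is 63 at (x_1,x_2)=(7,0).

63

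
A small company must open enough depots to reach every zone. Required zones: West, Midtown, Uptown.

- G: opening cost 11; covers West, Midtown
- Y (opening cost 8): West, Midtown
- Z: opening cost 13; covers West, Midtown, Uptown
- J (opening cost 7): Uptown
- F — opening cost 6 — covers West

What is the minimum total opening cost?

13

The greedy cost-per-new-zone heuristic would pick Y and J for 15, but a cheaper cover exists.
Z alone covers West, Midtown, Uptown — every zone.
Total opening cost: 13.
No cover costs less than 13.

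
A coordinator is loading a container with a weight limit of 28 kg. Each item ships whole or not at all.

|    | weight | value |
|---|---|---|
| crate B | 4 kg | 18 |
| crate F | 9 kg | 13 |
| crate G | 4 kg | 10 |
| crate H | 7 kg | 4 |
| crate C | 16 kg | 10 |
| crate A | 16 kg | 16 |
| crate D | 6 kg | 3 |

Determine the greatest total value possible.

This is a 0-1 knapsack instance.
Take crate B, crate F, crate G, and crate H: weight 4 + 9 + 4 + 7 = 24 ≤ 28, value 18 + 13 + 10 + 4 = 45.
No other feasible combination does better.

45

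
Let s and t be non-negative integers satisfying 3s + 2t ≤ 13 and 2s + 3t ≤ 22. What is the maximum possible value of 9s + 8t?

The continuous relaxation peaks at (0, 6.5) with value 52.00; rounding to a feasible lattice point costs some objective.
(s,t)=(1,5): 3·1+2·5=13≤13, 2·1+3·5=17≤22, objective 49.
(s,t)=(0,6): 3·0+2·6=12≤13, 2·0+3·6=18≤22, objective 48.
(s,t)=(1,4): 3·1+2·4=11≤13, 2·1+3·4=14≤22, objective 41.
(s,t)=(0,5): 3·0+2·5=10≤13, 2·0+3·5=15≤22, objective 40.
The best lattice point is (1,5), giving 49.

49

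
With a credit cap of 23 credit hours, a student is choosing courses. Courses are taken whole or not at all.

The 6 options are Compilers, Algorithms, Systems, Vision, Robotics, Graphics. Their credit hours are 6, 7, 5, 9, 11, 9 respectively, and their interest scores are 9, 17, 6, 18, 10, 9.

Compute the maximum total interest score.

Allowing fractional choices, the relaxed optimum would be about 45.2, but courses are indivisible.
Algorithms + Vision: credit hours 7 + 9 = 16 ≤ 23, interest score 17 + 18 = 35.
Algorithms + Systems + Vision: credit hours 7 + 5 + 9 = 21 ≤ 23, interest score 17 + 6 + 18 = 41.
Compilers + Algorithms + Vision: credit hours 6 + 7 + 9 = 22 ≤ 23, interest score 9 + 17 + 18 = 44.
Best is Compilers, Algorithms, and Vision with total interest score 44.

44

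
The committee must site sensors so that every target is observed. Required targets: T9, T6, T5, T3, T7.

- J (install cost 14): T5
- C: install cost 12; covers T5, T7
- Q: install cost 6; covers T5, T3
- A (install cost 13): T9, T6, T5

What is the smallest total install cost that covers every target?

Choose C, Q, and A: together they cover T9, T6, T5, T3, T7 — every target.
Total install cost: 12 + 6 + 13 = 31.
No cover costs less than 31.

31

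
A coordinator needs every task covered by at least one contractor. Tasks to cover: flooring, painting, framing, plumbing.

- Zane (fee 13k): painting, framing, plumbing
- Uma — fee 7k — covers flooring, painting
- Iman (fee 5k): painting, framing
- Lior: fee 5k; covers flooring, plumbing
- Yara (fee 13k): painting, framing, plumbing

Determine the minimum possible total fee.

10

Choose Iman and Lior: together they cover flooring, painting, framing, plumbing — every task.
Total fee: 5 + 5 = 10.
No cover costs less than 10.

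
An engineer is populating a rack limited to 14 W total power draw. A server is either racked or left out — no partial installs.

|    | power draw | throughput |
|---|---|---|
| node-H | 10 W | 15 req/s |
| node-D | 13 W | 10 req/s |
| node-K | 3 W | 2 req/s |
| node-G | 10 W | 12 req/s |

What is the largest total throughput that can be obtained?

This is a 0-1 knapsack instance.
node-H + node-K: power draw 10 + 3 = 13 ≤ 14, throughput 15 + 2 = 17.
node-H: power draw 10 ≤ 14, throughput 15.
node-K + node-G: power draw 3 + 10 = 13 ≤ 14, throughput 2 + 12 = 14.
Best is node-H and node-K with total throughput 17.

17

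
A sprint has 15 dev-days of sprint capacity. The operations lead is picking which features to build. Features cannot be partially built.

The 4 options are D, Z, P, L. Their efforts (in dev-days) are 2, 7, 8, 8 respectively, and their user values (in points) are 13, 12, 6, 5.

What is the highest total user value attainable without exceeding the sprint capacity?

25

D + Z: effort 2 + 7 = 9 ≤ 15, user value 13 + 12 = 25.
D + L: effort 2 + 8 = 10 ≤ 15, user value 13 + 5 = 18.
D + P: effort 2 + 8 = 10 ≤ 15, user value 13 + 6 = 19.
Best is D and Z with total user value 25.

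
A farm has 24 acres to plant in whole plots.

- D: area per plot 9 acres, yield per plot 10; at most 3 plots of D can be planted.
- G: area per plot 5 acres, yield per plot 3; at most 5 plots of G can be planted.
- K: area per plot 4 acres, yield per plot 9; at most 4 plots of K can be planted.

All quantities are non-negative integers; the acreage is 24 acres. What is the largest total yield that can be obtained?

This is a bounded integer knapsack.
K has the best ratio (9/4); taking only K gives at most 4×9 = 36 (stopped by the supply cap of 4).
Mixing does better — 1×G and 4×K: area 21 ≤ 24, yield 1·3 + 4·9 = 39.

39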